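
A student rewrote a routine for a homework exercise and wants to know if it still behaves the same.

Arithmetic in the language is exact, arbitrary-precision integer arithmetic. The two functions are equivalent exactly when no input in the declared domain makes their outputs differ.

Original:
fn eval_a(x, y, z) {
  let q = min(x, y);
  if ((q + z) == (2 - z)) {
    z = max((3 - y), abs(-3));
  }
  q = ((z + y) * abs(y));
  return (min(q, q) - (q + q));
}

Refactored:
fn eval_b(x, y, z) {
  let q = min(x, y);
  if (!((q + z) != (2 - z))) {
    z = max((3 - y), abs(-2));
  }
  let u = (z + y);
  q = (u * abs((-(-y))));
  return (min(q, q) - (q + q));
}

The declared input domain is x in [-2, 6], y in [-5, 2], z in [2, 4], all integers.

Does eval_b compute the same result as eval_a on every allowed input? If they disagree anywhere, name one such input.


Evaluate both at x=-2, y=1, z=2.
eval_a: q := -2 | ((q + z) == (2 - z)): true | z := 3 | q := 4 | result -4
eval_b: q := -2 | (!((q + z) != (2 - z))): true | z := 2 | u := 3 | q := 3 | result -3
-4 != -3, so the rewrite changes behavior.
verdict: not equivalent; witness: x=-2, y=1, z=2


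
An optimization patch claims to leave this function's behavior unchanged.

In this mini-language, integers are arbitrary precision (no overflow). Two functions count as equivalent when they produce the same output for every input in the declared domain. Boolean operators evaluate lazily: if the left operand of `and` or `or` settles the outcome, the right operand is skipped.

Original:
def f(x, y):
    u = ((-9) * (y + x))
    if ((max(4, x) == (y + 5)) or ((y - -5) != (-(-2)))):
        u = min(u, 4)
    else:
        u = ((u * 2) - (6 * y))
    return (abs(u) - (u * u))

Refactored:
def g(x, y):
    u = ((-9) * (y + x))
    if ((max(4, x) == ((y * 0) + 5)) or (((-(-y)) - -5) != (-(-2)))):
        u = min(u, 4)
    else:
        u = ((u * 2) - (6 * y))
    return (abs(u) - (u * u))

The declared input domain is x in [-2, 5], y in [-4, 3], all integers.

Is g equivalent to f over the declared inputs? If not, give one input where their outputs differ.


Equivalent. Whatever the rewrite altered, no input in the stated domain can expose a difference.
Sweeping the whole domain (64 inputs) finds no disagreement.
As a probe, take x=-1, y=-4: f runs u := 45 | ((max(4, x) == (y + 5)) or ((y - -5) != (-(-2)))): true | u := 4 | result -12; g runs u := 45 | ((max(4, x) == ((y * 0) + 5)) or (((-(-y)) - -5) != (-(-2)))): true | u := 4 | result -12; both end at -12.
verdict: equivalent


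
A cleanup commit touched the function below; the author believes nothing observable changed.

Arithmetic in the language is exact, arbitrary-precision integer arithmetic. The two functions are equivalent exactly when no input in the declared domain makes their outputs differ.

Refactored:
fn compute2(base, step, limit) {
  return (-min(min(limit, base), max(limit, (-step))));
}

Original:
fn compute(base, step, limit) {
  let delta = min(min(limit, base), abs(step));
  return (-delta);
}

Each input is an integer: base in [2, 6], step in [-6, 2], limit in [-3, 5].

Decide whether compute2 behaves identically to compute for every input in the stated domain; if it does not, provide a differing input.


Consider the input base=2, step=-1, limit=2.
compute: delta=1, then returns -1
compute2: returns -2
-1 and -2 differ, so these are not the same function on this domain.
verdict: not equivalent; witness: base=2, step=-1, limit=2


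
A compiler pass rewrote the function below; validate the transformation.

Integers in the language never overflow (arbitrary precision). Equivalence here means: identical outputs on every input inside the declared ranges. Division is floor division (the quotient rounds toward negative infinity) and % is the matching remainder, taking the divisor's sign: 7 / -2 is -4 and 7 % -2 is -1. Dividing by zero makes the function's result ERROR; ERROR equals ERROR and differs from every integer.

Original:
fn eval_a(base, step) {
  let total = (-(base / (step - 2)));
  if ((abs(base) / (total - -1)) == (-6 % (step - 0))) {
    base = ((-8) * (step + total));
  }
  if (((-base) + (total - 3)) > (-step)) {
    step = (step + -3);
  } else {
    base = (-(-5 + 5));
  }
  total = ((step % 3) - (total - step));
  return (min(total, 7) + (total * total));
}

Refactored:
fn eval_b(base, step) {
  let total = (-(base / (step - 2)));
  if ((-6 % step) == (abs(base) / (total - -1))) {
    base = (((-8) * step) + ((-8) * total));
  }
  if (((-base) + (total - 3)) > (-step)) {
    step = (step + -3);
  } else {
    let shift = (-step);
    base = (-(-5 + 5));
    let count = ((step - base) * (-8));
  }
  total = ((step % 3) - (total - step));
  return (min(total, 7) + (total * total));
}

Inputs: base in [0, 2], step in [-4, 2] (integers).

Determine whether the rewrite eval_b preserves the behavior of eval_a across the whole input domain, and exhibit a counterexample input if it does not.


Reading the diff, among the changes: arithmetic usage differs, and constant usage differs, and statement counts differ, and local variable names differ.
As a probe, take base=0, step=1: eval_a runs total becomes 0; next ((abs(base) / (total - -1)) == (-6 % (step - 0))) evaluates to true; next base becomes -8; next (((-base) + (total - 3)) > (-step)) evaluates to true; next step becomes -2; next total becomes -1; next final value 0; eval_b runs total becomes 0; next ((-6 % step) == (abs(base) / (total - -1))) evaluates to true; next base becomes -8; next (((-base) + (total - 3)) > (-step)) evaluates to true; next step becomes -2; next total becomes -1; next final value 0; both end at 0.
Sweeping the whole domain (21 inputs) finds no disagreement.
verdict: equivalent


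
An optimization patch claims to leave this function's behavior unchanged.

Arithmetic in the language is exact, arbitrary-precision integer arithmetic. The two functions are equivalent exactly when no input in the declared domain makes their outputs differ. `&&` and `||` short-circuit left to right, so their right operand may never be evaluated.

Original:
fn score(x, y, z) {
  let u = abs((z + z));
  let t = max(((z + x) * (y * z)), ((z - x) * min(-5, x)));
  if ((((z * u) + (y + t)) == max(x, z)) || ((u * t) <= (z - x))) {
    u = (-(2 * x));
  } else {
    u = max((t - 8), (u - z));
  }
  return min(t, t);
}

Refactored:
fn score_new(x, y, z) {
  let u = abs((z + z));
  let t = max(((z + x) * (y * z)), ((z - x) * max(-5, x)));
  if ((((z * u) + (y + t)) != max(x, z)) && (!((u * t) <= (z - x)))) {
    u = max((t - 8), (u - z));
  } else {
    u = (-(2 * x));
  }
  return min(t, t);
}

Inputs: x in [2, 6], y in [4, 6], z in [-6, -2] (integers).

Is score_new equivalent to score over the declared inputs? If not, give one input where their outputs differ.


Run the pair on x=2, y=4, z=-3.
score: u=6, then t=25, then ((((z * u) + (y + t)) == max(x, z)) || ((u * t) <= (z - x))) is false, then u=17, then returns 25
score_new: u=6, then t=12, then ((((z * u) + (y + t)) != max(x, z)) && (!((u * t) <= (z - x)))) is true, then u=9, then returns 12
25 != 12, so the rewrite changes behavior.
verdict: not equivalent; witness: x=2, y=4, z=-3


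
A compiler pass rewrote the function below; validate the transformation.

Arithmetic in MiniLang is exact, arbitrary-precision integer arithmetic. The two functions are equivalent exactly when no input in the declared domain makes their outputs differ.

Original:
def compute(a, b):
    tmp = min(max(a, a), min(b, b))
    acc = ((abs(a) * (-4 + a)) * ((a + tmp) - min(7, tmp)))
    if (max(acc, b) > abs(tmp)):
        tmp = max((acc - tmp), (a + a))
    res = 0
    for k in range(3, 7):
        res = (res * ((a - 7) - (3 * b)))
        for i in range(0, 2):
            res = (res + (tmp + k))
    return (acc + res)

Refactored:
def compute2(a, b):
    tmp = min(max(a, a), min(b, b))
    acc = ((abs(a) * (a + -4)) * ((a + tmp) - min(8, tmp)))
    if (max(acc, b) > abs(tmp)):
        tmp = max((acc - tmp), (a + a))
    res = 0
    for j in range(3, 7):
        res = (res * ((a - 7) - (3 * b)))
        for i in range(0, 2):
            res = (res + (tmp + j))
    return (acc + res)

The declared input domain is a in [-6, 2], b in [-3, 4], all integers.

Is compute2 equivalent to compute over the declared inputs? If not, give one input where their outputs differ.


The edit looks behavioral (`7` became `8`), but over these ranges it never changes the outcome.
Tracing a=-5, b=-3: compute: tmp=-5, then acc=225, then (max(acc, b) > abs(tmp)) is true, then tmp=230, then res=0, then (k=3), then res=0, then (i=0), then res=233, then (i=1), then res=466, then (k=4), then res=-1398, then (i=0), then res=-1164, then (i=1), then res=-930, then (k=5), then res=2790, then (i=0), then res=3025, then (i=1), then res=3260, then (k=6), then res=-9780, then (i=0), then res=-9544, then (i=1), then res=-9308, then returns -9083 | compute2: tmp=-5, then acc=225, then (max(acc, b) > abs(tmp)) is true, then tmp=230, then res=0, then (j=3), then res=0, then (i=0), then res=233, then (i=1), then res=466, then (j=4), then res=-1398, then (i=0), then res=-1164, then (i=1), then res=-930, then (j=5), then res=2790, then (i=0), then res=3025, then (i=1), then res=3260, then (j=6), then res=-9780, then (i=0), then res=-9544, then (i=1), then res=-9308, then returns -9083 — matching result -9083.
Across all 72 domain points the two functions coincide.
verdict: equivalent


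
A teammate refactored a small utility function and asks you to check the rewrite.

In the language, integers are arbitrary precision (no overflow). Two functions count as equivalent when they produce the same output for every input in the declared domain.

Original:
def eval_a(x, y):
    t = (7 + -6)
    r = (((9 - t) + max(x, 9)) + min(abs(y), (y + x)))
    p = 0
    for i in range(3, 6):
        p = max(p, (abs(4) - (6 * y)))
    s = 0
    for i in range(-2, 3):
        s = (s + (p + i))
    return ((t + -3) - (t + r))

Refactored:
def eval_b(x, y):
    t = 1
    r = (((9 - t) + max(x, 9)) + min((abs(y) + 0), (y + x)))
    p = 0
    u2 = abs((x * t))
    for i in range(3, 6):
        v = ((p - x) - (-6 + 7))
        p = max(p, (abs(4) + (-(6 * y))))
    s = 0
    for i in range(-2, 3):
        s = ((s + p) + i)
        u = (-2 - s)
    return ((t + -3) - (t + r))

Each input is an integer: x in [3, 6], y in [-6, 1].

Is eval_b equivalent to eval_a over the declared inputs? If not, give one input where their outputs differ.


Differences: statement counts differ, constant usage differs, local variable names differ, min/max/abs usage differs, arithmetic usage differs — yet all 32 inputs agree.
verdict: equivalent


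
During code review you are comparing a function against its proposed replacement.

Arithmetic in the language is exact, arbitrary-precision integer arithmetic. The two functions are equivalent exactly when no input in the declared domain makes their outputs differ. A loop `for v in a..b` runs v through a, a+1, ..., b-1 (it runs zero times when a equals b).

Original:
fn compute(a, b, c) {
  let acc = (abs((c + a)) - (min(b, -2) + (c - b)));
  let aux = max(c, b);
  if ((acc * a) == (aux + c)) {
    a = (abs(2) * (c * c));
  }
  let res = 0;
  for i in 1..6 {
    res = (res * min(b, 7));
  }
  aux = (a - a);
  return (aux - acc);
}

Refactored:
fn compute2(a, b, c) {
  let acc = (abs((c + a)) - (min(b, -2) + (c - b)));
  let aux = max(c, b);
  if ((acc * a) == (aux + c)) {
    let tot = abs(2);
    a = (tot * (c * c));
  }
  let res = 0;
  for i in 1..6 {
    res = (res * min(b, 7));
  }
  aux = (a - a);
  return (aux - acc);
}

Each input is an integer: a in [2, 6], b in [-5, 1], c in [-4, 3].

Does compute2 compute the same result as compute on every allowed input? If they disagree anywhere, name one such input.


Side by side, the visible changes include: statement counts differ; local variable names differ.
As a probe, take a=2, b=1, c=-2: compute runs acc = 5; aux = 1; ((acc * a) == (aux + c)) -> false; res = 0; [i=1]; res = 0; [i=2]; res = 0; [i=3]; res = 0; [i=4]; res = 0; [i=5]; res = 0; aux = 0; return -5; compute2 runs acc = 5; aux = 1; ((acc * a) == (aux + c)) -> false; res = 0; [i=1]; res = 0; [i=2]; res = 0; [i=3]; res = 0; [i=4]; res = 0; [i=5]; res = 0; aux = 0; return -5; both end at -5.
An exhaustive pass over the 280 declared inputs shows identical outputs.
verdict: equivalent


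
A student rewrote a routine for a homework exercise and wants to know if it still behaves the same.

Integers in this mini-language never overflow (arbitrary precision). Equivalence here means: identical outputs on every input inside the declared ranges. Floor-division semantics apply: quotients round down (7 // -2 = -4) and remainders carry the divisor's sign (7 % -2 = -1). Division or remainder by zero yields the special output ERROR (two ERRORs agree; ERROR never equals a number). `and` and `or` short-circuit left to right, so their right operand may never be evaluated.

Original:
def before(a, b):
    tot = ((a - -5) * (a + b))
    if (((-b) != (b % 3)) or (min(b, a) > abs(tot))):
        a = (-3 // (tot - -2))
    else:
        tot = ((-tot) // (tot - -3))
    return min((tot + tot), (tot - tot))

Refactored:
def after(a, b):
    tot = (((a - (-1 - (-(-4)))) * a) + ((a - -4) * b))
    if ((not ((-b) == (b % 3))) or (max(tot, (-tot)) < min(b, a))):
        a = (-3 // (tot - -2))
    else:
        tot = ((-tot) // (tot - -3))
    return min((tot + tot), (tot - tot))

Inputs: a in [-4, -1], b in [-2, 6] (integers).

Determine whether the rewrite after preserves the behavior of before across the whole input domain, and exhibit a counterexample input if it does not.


The rewrite breaks on a=-4, b=-2, where the results are -12 and -8.
before: tot=-6, then (((-b) != (b % 3)) or (min(b, a) > abs(tot))) is true, then a=0, then returns -12
after: tot=-4, then ((not ((-b) == (b % 3))) or (max(tot, (-tot)) < min(b, a))) is true, then a=1, then returns -8
verdict: not equivalent; witness: a=-4, b=-2


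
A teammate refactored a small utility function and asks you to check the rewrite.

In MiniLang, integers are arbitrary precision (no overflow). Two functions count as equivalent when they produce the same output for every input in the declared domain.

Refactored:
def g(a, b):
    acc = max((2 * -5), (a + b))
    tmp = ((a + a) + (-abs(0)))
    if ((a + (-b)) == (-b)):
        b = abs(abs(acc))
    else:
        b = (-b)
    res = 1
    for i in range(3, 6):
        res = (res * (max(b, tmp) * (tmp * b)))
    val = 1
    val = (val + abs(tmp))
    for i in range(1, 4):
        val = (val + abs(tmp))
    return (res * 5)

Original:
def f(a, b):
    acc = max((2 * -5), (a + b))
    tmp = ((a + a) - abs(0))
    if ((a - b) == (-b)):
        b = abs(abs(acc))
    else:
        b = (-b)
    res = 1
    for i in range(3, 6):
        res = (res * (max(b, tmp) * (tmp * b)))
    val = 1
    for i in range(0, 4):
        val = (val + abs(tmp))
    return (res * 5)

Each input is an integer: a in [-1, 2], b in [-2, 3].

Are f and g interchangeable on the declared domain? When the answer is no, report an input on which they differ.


Equivalent — the differences include loop structure differs, plus statement counts differ, plus arithmetic usage differs, plus min/max/abs usage differs, yet no declared input distinguishes the two.
Tracing a=-1, b=-1: f: acc := -2 | tmp := -2 | ((a - b) == (-b)): false | b := 1 | res := 1 | iter i=3: | res := -2 | iter i=4: | res := 4 | iter i=5: | res := -8 | val := 1 | iter i=0: | val := 3 | iter i=1: | val := 5 | iter i=2: | val := 7 | iter i=3: | val := 9 | result -40 | g: acc := -2 | tmp := -2 | ((a + (-b)) == (-b)): false | b := 1 | res := 1 | iter i=3: | res := -2 | iter i=4: | res := 4 | iter i=5: | res := -8 | val := 1 | val := 3 | iter i=1: | val := 5 | iter i=2: | val := 7 | iter i=3: | val := 9 | result -40 — matching result -40.
An exhaustive pass over the 24 declared inputs shows identical outputs.
verdict: equivalent


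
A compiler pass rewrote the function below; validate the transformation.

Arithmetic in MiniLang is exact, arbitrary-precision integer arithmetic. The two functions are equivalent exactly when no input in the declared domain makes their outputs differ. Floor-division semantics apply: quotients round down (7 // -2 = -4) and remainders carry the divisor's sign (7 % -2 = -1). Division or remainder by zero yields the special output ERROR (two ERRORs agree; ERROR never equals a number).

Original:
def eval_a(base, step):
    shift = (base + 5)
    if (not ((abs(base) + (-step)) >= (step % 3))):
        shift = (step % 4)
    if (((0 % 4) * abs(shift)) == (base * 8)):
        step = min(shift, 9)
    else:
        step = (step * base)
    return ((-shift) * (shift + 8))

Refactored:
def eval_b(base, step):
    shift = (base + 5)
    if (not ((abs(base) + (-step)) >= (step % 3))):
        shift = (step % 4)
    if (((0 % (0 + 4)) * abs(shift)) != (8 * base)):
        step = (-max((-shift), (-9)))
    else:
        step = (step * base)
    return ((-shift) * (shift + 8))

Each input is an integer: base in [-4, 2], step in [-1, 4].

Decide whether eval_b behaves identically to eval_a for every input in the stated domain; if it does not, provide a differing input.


Equivalent. Whatever the rewrite altered, no input in the stated domain can expose a difference.
Sweeping the whole domain (42 inputs) finds no disagreement.
Spot check at base=0, step=1 — eval_a: shift = 5; (not ((abs(base) + (-step)) >= (step % 3))) -> true; shift = 1; (((0 % 4) * abs(shift)) == (base * 8)) -> true; step = 1; return -9. eval_b: shift = 5; (not ((abs(base) + (-step)) >= (step % 3))) -> true; shift = 1; (((0 % (0 + 4)) * abs(shift)) != (8 * base)) -> false; step = 0; return -9. Both give -9.
verdict: equivalent


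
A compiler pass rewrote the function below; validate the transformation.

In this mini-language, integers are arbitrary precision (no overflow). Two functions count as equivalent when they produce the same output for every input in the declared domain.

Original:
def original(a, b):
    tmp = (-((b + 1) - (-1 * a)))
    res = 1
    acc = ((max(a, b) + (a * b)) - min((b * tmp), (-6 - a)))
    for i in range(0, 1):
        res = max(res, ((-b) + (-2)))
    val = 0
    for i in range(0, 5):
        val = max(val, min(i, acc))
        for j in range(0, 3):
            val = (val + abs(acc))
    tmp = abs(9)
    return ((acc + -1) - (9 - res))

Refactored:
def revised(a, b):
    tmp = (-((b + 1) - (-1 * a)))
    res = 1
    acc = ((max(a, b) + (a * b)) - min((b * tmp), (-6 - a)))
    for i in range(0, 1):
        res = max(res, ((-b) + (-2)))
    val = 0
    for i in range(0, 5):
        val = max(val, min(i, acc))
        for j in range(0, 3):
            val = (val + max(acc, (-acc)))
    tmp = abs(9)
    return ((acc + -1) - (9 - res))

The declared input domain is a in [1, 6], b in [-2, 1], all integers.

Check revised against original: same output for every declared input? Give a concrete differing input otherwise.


Equivalent — the differences include min/max/abs usage differs, yet no declared input distinguishes the two.
As a probe, take a=3, b=-1: original runs tmp=-3, then res=1, then acc=9, then (i=0), then res=1, then val=0, then (i=0), then val=0, then (j=0), then val=9, then (j=1), then val=18, then (j=2), then val=27, then (i=1), then val=27, then (j=0), then val=36, then (j=1), then val=45, then (j=2), then val=54, then (i=2), then val=54, then (j=0), then val=63, then (j=1), then val=72, then (j=2), then val=81, then (i=3), then val=81, then (j=0), then val=90, then (j=1), then val=99, then (j=2), then val=108, then (i=4), then val=108, then (j=0), then val=117, then (j=1), then val=126, then (j=2), then val=135, then tmp=9, then returns 0; revised runs tmp=-3, then res=1, then acc=9, then (i=0), then res=1, then val=0, then (i=0), then val=0, then (j=0), then val=9, then (j=1), then val=18, then (j=2), then val=27, then (i=1), then val=27, then (j=0), then val=36, then (j=1), then val=45, then (j=2), then val=54, then (i=2), then val=54, then (j=0), then val=63, then (j=1), then val=72, then (j=2), then val=81, then (i=3), then val=81, then (j=0), then val=90, then (j=1), then val=99, then (j=2), then val=108, then (i=4), then val=108, then (j=0), then val=117, then (j=1), then val=126, then (j=2), then val=135, then tmp=9, then returns 0; both end at 0.
Checked all 24 inputs in the declared domain: the outputs agree on every one.
verdict: equivalent


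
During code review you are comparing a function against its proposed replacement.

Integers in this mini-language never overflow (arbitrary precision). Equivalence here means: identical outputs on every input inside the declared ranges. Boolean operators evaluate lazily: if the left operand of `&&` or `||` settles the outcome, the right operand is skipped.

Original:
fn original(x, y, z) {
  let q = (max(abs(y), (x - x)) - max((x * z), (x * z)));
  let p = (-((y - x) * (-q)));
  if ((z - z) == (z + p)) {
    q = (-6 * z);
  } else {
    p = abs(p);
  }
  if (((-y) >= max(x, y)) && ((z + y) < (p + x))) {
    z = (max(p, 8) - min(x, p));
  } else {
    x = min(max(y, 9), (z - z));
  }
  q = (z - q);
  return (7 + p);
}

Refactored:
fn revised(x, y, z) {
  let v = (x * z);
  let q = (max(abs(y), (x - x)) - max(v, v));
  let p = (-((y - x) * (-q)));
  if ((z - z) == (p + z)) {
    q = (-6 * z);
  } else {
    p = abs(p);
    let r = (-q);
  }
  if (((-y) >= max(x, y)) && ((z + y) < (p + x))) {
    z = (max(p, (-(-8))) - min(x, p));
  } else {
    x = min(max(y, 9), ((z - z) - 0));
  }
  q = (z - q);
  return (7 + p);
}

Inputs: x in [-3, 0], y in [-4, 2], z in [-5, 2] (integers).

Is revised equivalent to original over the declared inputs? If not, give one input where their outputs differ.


Comparing the listings, the differences include: local variable names differ, and arithmetic usage differs, and constant usage differs, and statement counts differ.
Tracing x=-3, y=2, z=0: original: q := 2 | p := 10 | ((z - z) == (z + p)): false | p := 10 | (((-y) >= max(x, y)) && ((z + y) < (p + x))): false | x := 0 | q := -2 | result 17 | revised: v := 0 | q := 2 | p := 10 | ((z - z) == (p + z)): false | p := 10 | r := -2 | (((-y) >= max(x, y)) && ((z + y) < (p + x))): false | x := 0 | q := -2 | result 17 — matching result 17.
Checked all 224 inputs in the declared domain: the outputs agree on every one.
verdict: equivalent


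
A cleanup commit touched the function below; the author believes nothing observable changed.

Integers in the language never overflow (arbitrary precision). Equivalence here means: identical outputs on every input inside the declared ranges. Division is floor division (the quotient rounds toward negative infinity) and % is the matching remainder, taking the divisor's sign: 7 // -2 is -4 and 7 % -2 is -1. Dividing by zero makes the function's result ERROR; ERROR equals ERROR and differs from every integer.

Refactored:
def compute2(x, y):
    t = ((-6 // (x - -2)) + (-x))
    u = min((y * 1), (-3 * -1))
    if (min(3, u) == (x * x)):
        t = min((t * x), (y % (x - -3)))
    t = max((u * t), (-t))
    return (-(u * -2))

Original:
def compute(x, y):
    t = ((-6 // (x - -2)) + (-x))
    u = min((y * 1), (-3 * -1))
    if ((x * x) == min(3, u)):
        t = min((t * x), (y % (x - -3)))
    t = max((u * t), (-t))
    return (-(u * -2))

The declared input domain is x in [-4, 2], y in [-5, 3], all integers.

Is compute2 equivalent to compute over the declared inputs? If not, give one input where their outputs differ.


Changes here: same computation, different form; the full 63-point sweep finds no disagreement.
verdict: equivalent


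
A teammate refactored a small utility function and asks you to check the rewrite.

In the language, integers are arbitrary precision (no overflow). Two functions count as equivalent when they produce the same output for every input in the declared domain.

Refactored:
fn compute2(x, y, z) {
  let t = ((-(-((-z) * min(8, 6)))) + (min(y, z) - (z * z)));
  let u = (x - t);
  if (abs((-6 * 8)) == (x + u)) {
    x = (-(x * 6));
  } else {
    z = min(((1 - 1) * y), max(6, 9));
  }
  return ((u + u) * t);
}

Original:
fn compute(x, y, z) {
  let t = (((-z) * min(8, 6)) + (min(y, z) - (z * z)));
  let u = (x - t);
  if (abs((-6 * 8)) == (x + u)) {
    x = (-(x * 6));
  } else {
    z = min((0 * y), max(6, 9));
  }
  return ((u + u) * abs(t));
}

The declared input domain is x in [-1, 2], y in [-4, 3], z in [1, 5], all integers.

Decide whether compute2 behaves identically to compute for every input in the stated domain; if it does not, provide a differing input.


There is a counterexample at x=-1, y=-4, z=1: 220 on one side, -220 on the other.
compute: t=-11, then u=10, then (abs((-6 * 8)) == (x + u)) is false, then z=0, then returns 220
compute2: t=-11, then u=10, then (abs((-6 * 8)) == (x + u)) is false, then z=0, then returns -220
verdict: not equivalent; witness: x=-1, y=-4, z=1


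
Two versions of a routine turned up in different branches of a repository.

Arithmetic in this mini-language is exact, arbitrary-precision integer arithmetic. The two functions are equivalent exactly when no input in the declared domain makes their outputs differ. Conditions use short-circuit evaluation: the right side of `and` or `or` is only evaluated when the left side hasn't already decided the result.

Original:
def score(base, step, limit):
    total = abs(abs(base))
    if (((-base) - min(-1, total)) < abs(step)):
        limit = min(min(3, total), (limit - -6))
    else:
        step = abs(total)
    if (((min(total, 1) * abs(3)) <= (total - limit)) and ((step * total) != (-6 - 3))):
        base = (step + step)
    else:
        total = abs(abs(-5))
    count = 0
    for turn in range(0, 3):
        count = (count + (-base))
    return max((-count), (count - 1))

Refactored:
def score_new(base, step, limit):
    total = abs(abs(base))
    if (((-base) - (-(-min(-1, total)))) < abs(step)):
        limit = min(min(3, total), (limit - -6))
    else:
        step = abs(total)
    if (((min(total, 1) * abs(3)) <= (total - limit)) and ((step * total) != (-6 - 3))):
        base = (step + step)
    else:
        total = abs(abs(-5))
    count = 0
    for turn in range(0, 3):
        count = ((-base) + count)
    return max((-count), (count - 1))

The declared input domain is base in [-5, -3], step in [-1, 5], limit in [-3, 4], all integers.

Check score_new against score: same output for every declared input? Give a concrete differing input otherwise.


Reading the diff, among the changes: same computation, different form.
As a probe, take base=-5, step=3, limit=2: score runs total=5, then (((-base) - min(-1, total)) < abs(step)) is false, then step=5, then (((min(total, 1) * abs(3)) <= (total - limit)) and ((step * total) != (-6 - 3))) is true, then base=10, then count=0, then (turn=0), then count=-10, then (turn=1), then count=-20, then (turn=2), then count=-30, then returns 30; score_new runs total=5, then (((-base) - (-(-min(-1, total)))) < abs(step)) is false, then step=5, then (((min(total, 1) * abs(3)) <= (total - limit)) and ((step * total) != (-6 - 3))) is true, then base=10, then count=0, then (turn=0), then count=-10, then (turn=1), then count=-20, then (turn=2), then count=-30, then returns 30; both end at 30.
Checked all 168 inputs in the declared domain: the outputs agree on every one.
verdict: equivalent


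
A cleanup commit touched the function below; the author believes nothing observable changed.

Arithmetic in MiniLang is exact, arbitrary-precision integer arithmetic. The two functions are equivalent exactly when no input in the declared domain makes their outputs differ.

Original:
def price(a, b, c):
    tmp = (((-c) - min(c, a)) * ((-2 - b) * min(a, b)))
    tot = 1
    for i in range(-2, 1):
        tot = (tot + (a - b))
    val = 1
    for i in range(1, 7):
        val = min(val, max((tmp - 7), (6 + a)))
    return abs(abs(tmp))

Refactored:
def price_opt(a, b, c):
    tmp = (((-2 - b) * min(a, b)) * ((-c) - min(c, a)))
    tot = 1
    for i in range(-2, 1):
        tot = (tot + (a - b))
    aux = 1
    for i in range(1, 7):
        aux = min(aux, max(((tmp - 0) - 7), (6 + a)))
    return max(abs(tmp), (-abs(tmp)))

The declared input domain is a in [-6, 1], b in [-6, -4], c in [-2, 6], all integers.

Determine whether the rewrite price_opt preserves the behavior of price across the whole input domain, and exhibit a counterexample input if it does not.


Differences: arithmetic usage differs; and min/max/abs usage differs; and constant usage differs; and local variable names differ — yet all 216 inputs agree.
verdict: equivalent


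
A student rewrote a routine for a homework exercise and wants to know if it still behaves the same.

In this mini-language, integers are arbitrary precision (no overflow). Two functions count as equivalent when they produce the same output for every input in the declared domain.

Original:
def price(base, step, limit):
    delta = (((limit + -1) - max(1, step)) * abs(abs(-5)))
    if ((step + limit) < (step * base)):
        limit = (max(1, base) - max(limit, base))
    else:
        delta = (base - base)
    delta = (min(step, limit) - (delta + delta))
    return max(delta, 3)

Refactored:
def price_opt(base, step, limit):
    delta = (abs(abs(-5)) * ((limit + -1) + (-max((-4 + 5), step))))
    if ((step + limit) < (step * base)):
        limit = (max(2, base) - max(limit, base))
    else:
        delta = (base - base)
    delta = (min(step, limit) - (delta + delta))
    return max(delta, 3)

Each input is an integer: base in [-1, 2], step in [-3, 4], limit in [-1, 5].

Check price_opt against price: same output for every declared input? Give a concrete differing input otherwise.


Run the pair on base=1, step=1, limit=-1.
price: delta := -15 | ((step + limit) < (step * base)): true | limit := 0 | delta := 30 | result 30
price_opt: delta := -15 | ((step + limit) < (step * base)): true | limit := 1 | delta := 31 | result 31
30 against 31: the behavior changed.
verdict: not equivalent; witness: base=1, step=1, limit=-1


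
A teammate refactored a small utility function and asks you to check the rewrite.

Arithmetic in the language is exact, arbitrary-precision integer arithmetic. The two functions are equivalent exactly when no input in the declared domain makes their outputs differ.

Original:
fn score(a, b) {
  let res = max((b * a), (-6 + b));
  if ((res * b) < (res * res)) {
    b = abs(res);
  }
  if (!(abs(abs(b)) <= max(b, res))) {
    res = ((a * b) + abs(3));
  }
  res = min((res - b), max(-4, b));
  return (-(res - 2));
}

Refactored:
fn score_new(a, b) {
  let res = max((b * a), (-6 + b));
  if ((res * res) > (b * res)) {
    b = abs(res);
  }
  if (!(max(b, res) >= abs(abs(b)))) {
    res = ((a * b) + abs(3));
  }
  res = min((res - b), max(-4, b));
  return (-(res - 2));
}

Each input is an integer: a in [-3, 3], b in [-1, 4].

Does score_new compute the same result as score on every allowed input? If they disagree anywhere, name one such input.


Changes here: comparison usage differs; the full 42-point sweep finds no disagreement.
verdict: equivalent


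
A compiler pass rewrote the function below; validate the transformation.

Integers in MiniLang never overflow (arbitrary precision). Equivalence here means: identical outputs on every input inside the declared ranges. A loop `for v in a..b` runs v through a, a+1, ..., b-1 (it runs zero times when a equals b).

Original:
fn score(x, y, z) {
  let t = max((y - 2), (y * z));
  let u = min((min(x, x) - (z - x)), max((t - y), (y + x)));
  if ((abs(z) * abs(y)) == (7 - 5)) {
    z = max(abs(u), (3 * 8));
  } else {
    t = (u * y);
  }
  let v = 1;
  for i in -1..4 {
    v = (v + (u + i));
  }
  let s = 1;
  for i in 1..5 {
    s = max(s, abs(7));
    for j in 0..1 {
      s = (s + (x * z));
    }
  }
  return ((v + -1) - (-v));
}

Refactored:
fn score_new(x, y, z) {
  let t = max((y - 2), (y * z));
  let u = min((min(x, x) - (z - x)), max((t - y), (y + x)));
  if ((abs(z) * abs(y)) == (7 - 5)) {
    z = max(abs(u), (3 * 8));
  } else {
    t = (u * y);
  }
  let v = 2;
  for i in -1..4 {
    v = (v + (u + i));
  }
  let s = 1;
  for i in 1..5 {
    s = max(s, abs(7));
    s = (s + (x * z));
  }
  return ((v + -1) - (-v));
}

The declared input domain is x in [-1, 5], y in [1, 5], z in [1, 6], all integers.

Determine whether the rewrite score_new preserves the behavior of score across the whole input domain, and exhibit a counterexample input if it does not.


Not equivalent: x=-1, y=1, z=1 separates them (-19 vs -17).
score: t=1, then u=-3, then ((abs(z) * abs(y)) == (7 - 5)) is false, then t=-3, then v=1, then (i=-1), then v=-3, then (i=0), then v=-6, then (i=1), then v=-8, then (i=2), then v=-9, then (i=3), then v=-9, then s=1, then (i=1), then s=7, then (j=0), then s=6, then (i=2), then s=7, then (j=0), then s=6, then (i=3), then s=7, then (j=0), then s=6, then (i=4), then s=7, then (j=0), then s=6, then returns -19
score_new: t=1, then u=-3, then ((abs(z) * abs(y)) == (7 - 5)) is false, then t=-3, then v=2, then (i=-1), then v=-2, then (i=0), then v=-5, then (i=1), then v=-7, then (i=2), then v=-8, then (i=3), then v=-8, then s=1, then (i=1), then s=7, then s=6, then (i=2), then s=7, then s=6, then (i=3), then s=7, then s=6, then (i=4), then s=7, then s=6, then returns -17
verdict: not equivalent; witness: x=-1, y=1, z=1


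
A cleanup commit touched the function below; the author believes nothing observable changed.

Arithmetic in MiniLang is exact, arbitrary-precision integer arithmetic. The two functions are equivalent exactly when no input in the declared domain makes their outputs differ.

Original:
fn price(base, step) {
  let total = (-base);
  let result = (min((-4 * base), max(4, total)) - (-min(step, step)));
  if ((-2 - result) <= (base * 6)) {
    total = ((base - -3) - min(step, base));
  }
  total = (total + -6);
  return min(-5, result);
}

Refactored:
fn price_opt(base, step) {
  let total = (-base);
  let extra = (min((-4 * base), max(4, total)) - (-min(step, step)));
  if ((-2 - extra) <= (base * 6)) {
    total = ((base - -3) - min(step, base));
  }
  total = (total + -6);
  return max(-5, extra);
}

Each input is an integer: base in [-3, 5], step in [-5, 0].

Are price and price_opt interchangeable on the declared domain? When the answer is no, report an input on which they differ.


There is a counterexample at base=-3, step=-5: -5 on one side, -1 on the other.
price: total = 3; result = -1; ((-2 - result) <= (base * 6)) -> false; total = -3; return -5
price_opt: total = 3; extra = -1; ((-2 - extra) <= (base * 6)) -> false; total = -3; return -1
verdict: not equivalent; witness: base=-3, step=-5


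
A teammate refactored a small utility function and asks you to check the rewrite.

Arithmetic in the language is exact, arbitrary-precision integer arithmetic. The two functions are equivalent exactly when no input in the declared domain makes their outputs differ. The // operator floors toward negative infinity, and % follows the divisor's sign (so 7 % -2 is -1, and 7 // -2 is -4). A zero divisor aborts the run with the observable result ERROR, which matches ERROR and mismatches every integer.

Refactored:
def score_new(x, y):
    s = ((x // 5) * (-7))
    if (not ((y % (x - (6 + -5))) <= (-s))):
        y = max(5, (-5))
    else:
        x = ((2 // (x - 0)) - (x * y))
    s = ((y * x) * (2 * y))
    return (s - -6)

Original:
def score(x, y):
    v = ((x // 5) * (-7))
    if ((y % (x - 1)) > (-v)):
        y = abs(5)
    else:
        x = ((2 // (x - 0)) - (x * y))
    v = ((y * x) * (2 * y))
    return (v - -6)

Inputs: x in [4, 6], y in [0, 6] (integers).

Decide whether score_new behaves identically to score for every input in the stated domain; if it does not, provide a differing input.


Side by side, the visible changes include: min/max/abs usage differs, arithmetic usage differs, boolean connective usage differs, constant usage differs, comparison usage differs, local variable names differ.
Tracing x=4, y=0: score: v = 0; ((y % (x - 1)) > (-v)) -> false; x = 0; v = 0; return 6 | score_new: s = 0; (not ((y % (x - (6 + -5))) <= (-s))) -> false; x = 0; s = 0; return 6 — matching result 6.
Every one of the 21 inputs gives matching results.
verdict: equivalent


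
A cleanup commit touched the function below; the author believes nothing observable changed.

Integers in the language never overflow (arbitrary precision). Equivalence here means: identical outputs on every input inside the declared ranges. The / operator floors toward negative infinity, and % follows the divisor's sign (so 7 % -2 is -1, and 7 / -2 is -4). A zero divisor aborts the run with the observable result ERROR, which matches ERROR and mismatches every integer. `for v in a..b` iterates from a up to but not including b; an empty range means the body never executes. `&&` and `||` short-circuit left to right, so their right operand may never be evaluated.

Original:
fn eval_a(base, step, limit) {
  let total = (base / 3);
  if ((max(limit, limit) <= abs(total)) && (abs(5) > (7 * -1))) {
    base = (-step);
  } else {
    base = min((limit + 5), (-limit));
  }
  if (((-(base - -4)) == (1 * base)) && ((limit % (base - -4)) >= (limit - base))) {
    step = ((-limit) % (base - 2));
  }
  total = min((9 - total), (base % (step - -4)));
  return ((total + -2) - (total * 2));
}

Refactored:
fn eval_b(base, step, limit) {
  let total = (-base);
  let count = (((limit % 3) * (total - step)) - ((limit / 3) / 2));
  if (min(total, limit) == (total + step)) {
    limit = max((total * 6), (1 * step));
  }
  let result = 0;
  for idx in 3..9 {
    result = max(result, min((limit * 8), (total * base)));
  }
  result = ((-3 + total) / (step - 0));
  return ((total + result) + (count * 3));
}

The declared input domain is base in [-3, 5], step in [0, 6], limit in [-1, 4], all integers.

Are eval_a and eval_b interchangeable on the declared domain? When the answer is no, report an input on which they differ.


The rewrite breaks on base=-3, step=0, limit=-1, where the results are -2 and ERROR.
eval_a: total becomes -1; next ((max(limit, limit) <= abs(total)) && (abs(5) > (7 * -1))) evaluates to true; next base becomes 0; next (((-(base - -4)) == (1 * base)) && ((limit % (base - -4)) >= (limit - base))) evaluates to false; next total becomes 0; next final value -2
eval_b: total becomes 3; next count becomes 7; next (min(total, limit) == (total + step)) evaluates to false; next result becomes 0; next at idx=3:; next result becomes 0; next at idx=4:; next result becomes 0; next at idx=5:; next result becomes 0; next at idx=6:; next result becomes 0; next at idx=7:; next result becomes 0; next at idx=8:; next result becomes 0; next hits division by zero so the output is ERROR
verdict: not equivalent; witness: base=-3, step=0, limit=-1


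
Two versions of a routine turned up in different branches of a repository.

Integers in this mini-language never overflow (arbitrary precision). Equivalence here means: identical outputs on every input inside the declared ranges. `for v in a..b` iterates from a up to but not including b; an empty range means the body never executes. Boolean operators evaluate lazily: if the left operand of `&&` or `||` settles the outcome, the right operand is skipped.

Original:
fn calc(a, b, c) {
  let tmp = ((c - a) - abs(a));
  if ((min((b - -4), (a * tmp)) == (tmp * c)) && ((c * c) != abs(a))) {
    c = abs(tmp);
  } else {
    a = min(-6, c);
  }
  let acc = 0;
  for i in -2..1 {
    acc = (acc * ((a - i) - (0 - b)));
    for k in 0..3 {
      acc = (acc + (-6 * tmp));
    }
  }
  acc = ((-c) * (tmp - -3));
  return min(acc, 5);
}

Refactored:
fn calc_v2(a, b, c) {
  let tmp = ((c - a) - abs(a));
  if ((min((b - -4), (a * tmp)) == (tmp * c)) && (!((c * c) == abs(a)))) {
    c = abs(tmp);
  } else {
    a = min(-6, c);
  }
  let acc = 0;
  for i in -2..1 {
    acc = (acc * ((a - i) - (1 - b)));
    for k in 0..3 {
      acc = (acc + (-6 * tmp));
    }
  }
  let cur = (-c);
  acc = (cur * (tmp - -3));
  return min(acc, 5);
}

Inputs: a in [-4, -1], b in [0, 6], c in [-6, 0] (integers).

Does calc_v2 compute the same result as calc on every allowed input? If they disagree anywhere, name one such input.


Equivalent. The edit looks behavioral (`0` became `1`), but over these ranges it never changes the outcome.
Every one of the 196 inputs gives matching results.
One worked example (a=-4, b=1, c=-3) — calc: tmp becomes -3; next ((min((b - -4), (a * tmp)) == (tmp * c)) && ((c * c) != abs(a))) evaluates to false; next a becomes -6; next acc becomes 0; next at i=-2:; next acc becomes 0; next at k=0:; next acc becomes 18; next at k=1:; next acc becomes 36; next at k=2:; next acc becomes 54; next at i=-1:; next acc becomes -216; next at k=0:; next acc becomes -198; next at k=1:; next acc becomes -180; next at k=2:; next acc becomes -162; next at i=0:; next acc becomes 810; next at k=0:; next acc becomes 828; next at k=1:; next acc becomes 846; next at k=2:; next acc becomes 864; next acc becomes 0; next final value 0; calc_v2: tmp becomes -3; next ((min((b - -4), (a * tmp)) == (tmp * c)) && (!((c * c) == abs(a)))) evaluates to false; next a becomes -6; next acc becomes 0; next at i=-2:; next acc becomes 0; next at k=0:; next acc becomes 18; next at k=1:; next acc becomes 36; next at k=2:; next acc becomes 54; next at i=-1:; next acc becomes -270; next at k=0:; next acc becomes -252; next at k=1:; next acc becomes -234; next at k=2:; next acc becomes -216; next at i=0:; next acc becomes 1296; next at k=0:; next acc becomes 1314; next at k=1:; next acc becomes 1332; next at k=2:; next acc becomes 1350; next cur becomes 3; next acc becomes 0; next final value 0; agreement on 0.
verdict: equivalent
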